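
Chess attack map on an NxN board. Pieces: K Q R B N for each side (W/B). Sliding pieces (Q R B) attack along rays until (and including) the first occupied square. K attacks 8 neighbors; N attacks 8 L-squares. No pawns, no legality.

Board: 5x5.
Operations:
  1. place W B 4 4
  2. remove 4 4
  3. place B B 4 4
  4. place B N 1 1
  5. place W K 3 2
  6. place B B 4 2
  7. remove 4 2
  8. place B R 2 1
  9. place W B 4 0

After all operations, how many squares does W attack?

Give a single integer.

Answer: 10

Derivation:
Op 1: place WB@(4,4)
Op 2: remove (4,4)
Op 3: place BB@(4,4)
Op 4: place BN@(1,1)
Op 5: place WK@(3,2)
Op 6: place BB@(4,2)
Op 7: remove (4,2)
Op 8: place BR@(2,1)
Op 9: place WB@(4,0)
Per-piece attacks for W:
  WK@(3,2): attacks (3,3) (3,1) (4,2) (2,2) (4,3) (4,1) (2,3) (2,1)
  WB@(4,0): attacks (3,1) (2,2) (1,3) (0,4)
Union (10 distinct): (0,4) (1,3) (2,1) (2,2) (2,3) (3,1) (3,3) (4,1) (4,2) (4,3)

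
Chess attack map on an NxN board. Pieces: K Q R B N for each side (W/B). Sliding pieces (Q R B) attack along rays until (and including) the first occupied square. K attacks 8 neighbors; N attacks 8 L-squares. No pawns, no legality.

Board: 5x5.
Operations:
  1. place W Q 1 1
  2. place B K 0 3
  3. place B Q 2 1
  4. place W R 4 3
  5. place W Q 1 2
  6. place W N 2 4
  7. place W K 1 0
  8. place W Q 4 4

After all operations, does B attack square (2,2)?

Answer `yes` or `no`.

Op 1: place WQ@(1,1)
Op 2: place BK@(0,3)
Op 3: place BQ@(2,1)
Op 4: place WR@(4,3)
Op 5: place WQ@(1,2)
Op 6: place WN@(2,4)
Op 7: place WK@(1,0)
Op 8: place WQ@(4,4)
Per-piece attacks for B:
  BK@(0,3): attacks (0,4) (0,2) (1,3) (1,4) (1,2)
  BQ@(2,1): attacks (2,2) (2,3) (2,4) (2,0) (3,1) (4,1) (1,1) (3,2) (4,3) (3,0) (1,2) (1,0) [ray(0,1) blocked at (2,4); ray(-1,0) blocked at (1,1); ray(1,1) blocked at (4,3); ray(-1,1) blocked at (1,2); ray(-1,-1) blocked at (1,0)]
B attacks (2,2): yes

Answer: yes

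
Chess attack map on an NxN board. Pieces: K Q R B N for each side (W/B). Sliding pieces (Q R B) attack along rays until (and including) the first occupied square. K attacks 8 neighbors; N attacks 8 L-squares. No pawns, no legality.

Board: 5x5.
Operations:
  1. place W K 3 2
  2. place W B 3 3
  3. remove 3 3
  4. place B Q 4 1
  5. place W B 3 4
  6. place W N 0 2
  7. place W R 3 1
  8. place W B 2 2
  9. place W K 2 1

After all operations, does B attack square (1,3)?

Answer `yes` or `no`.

Answer: no

Derivation:
Op 1: place WK@(3,2)
Op 2: place WB@(3,3)
Op 3: remove (3,3)
Op 4: place BQ@(4,1)
Op 5: place WB@(3,4)
Op 6: place WN@(0,2)
Op 7: place WR@(3,1)
Op 8: place WB@(2,2)
Op 9: place WK@(2,1)
Per-piece attacks for B:
  BQ@(4,1): attacks (4,2) (4,3) (4,4) (4,0) (3,1) (3,2) (3,0) [ray(-1,0) blocked at (3,1); ray(-1,1) blocked at (3,2)]
B attacks (1,3): no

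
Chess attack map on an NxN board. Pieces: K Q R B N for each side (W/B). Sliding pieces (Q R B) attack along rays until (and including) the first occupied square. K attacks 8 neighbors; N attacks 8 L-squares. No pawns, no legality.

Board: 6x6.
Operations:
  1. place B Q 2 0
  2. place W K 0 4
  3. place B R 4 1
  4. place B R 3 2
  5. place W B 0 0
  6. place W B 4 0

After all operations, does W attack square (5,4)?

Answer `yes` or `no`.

Answer: no

Derivation:
Op 1: place BQ@(2,0)
Op 2: place WK@(0,4)
Op 3: place BR@(4,1)
Op 4: place BR@(3,2)
Op 5: place WB@(0,0)
Op 6: place WB@(4,0)
Per-piece attacks for W:
  WB@(0,0): attacks (1,1) (2,2) (3,3) (4,4) (5,5)
  WK@(0,4): attacks (0,5) (0,3) (1,4) (1,5) (1,3)
  WB@(4,0): attacks (5,1) (3,1) (2,2) (1,3) (0,4) [ray(-1,1) blocked at (0,4)]
W attacks (5,4): no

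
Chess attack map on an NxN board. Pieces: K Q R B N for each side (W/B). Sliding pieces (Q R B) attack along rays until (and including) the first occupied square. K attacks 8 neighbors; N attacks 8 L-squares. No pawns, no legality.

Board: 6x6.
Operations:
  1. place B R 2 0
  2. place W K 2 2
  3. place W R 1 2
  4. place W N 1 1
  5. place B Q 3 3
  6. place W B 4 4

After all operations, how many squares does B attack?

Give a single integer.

Op 1: place BR@(2,0)
Op 2: place WK@(2,2)
Op 3: place WR@(1,2)
Op 4: place WN@(1,1)
Op 5: place BQ@(3,3)
Op 6: place WB@(4,4)
Per-piece attacks for B:
  BR@(2,0): attacks (2,1) (2,2) (3,0) (4,0) (5,0) (1,0) (0,0) [ray(0,1) blocked at (2,2)]
  BQ@(3,3): attacks (3,4) (3,5) (3,2) (3,1) (3,0) (4,3) (5,3) (2,3) (1,3) (0,3) (4,4) (4,2) (5,1) (2,4) (1,5) (2,2) [ray(1,1) blocked at (4,4); ray(-1,-1) blocked at (2,2)]
Union (21 distinct): (0,0) (0,3) (1,0) (1,3) (1,5) (2,1) (2,2) (2,3) (2,4) (3,0) (3,1) (3,2) (3,4) (3,5) (4,0) (4,2) (4,3) (4,4) (5,0) (5,1) (5,3)

Answer: 21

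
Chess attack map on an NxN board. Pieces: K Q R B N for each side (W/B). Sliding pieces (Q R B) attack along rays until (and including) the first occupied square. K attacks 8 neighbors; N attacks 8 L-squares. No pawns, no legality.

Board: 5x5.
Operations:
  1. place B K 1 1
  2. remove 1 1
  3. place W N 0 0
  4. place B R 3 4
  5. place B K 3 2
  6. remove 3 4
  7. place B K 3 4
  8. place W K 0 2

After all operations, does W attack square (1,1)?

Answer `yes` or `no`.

Answer: yes

Derivation:
Op 1: place BK@(1,1)
Op 2: remove (1,1)
Op 3: place WN@(0,0)
Op 4: place BR@(3,4)
Op 5: place BK@(3,2)
Op 6: remove (3,4)
Op 7: place BK@(3,4)
Op 8: place WK@(0,2)
Per-piece attacks for W:
  WN@(0,0): attacks (1,2) (2,1)
  WK@(0,2): attacks (0,3) (0,1) (1,2) (1,3) (1,1)
W attacks (1,1): yes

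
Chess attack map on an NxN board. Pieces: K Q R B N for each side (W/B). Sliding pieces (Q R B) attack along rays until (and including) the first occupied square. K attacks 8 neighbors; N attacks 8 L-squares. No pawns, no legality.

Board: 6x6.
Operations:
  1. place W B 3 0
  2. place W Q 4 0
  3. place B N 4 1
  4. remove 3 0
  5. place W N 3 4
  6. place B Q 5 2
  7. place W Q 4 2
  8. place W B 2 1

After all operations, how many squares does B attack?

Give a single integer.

Op 1: place WB@(3,0)
Op 2: place WQ@(4,0)
Op 3: place BN@(4,1)
Op 4: remove (3,0)
Op 5: place WN@(3,4)
Op 6: place BQ@(5,2)
Op 7: place WQ@(4,2)
Op 8: place WB@(2,1)
Per-piece attacks for B:
  BN@(4,1): attacks (5,3) (3,3) (2,2) (2,0)
  BQ@(5,2): attacks (5,3) (5,4) (5,5) (5,1) (5,0) (4,2) (4,3) (3,4) (4,1) [ray(-1,0) blocked at (4,2); ray(-1,1) blocked at (3,4); ray(-1,-1) blocked at (4,1)]
Union (12 distinct): (2,0) (2,2) (3,3) (3,4) (4,1) (4,2) (4,3) (5,0) (5,1) (5,3) (5,4) (5,5)

Answer: 12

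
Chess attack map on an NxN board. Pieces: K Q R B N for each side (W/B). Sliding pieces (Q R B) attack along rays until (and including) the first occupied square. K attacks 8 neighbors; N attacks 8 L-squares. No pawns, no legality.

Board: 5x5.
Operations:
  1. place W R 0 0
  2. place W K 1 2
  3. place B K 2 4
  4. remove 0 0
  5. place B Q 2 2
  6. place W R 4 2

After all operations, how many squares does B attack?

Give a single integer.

Op 1: place WR@(0,0)
Op 2: place WK@(1,2)
Op 3: place BK@(2,4)
Op 4: remove (0,0)
Op 5: place BQ@(2,2)
Op 6: place WR@(4,2)
Per-piece attacks for B:
  BQ@(2,2): attacks (2,3) (2,4) (2,1) (2,0) (3,2) (4,2) (1,2) (3,3) (4,4) (3,1) (4,0) (1,3) (0,4) (1,1) (0,0) [ray(0,1) blocked at (2,4); ray(1,0) blocked at (4,2); ray(-1,0) blocked at (1,2)]
  BK@(2,4): attacks (2,3) (3,4) (1,4) (3,3) (1,3)
Union (17 distinct): (0,0) (0,4) (1,1) (1,2) (1,3) (1,4) (2,0) (2,1) (2,3) (2,4) (3,1) (3,2) (3,3) (3,4) (4,0) (4,2) (4,4)

Answer: 17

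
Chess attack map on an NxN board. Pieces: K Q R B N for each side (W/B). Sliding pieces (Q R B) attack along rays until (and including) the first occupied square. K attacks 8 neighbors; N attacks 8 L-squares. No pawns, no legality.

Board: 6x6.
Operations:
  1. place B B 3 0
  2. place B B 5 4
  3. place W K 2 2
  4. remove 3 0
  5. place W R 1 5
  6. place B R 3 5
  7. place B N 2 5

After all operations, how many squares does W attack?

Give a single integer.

Answer: 12

Derivation:
Op 1: place BB@(3,0)
Op 2: place BB@(5,4)
Op 3: place WK@(2,2)
Op 4: remove (3,0)
Op 5: place WR@(1,5)
Op 6: place BR@(3,5)
Op 7: place BN@(2,5)
Per-piece attacks for W:
  WR@(1,5): attacks (1,4) (1,3) (1,2) (1,1) (1,0) (2,5) (0,5) [ray(1,0) blocked at (2,5)]
  WK@(2,2): attacks (2,3) (2,1) (3,2) (1,2) (3,3) (3,1) (1,3) (1,1)
Union (12 distinct): (0,5) (1,0) (1,1) (1,2) (1,3) (1,4) (2,1) (2,3) (2,5) (3,1) (3,2) (3,3)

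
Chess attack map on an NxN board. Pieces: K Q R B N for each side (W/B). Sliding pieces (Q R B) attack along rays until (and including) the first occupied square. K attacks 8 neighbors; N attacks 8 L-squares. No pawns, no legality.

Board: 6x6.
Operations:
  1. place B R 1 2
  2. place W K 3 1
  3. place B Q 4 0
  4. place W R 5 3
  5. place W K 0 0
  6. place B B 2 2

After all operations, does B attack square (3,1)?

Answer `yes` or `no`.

Answer: yes

Derivation:
Op 1: place BR@(1,2)
Op 2: place WK@(3,1)
Op 3: place BQ@(4,0)
Op 4: place WR@(5,3)
Op 5: place WK@(0,0)
Op 6: place BB@(2,2)
Per-piece attacks for B:
  BR@(1,2): attacks (1,3) (1,4) (1,5) (1,1) (1,0) (2,2) (0,2) [ray(1,0) blocked at (2,2)]
  BB@(2,2): attacks (3,3) (4,4) (5,5) (3,1) (1,3) (0,4) (1,1) (0,0) [ray(1,-1) blocked at (3,1); ray(-1,-1) blocked at (0,0)]
  BQ@(4,0): attacks (4,1) (4,2) (4,3) (4,4) (4,5) (5,0) (3,0) (2,0) (1,0) (0,0) (5,1) (3,1) [ray(-1,0) blocked at (0,0); ray(-1,1) blocked at (3,1)]
B attacks (3,1): yes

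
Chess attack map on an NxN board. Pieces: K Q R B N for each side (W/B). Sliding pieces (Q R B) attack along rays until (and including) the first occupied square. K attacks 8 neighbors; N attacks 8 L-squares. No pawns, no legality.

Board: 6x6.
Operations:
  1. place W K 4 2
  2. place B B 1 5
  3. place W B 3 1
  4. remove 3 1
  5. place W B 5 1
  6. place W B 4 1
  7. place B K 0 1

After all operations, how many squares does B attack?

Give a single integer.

Op 1: place WK@(4,2)
Op 2: place BB@(1,5)
Op 3: place WB@(3,1)
Op 4: remove (3,1)
Op 5: place WB@(5,1)
Op 6: place WB@(4,1)
Op 7: place BK@(0,1)
Per-piece attacks for B:
  BK@(0,1): attacks (0,2) (0,0) (1,1) (1,2) (1,0)
  BB@(1,5): attacks (2,4) (3,3) (4,2) (0,4) [ray(1,-1) blocked at (4,2)]
Union (9 distinct): (0,0) (0,2) (0,4) (1,0) (1,1) (1,2) (2,4) (3,3) (4,2)

Answer: 9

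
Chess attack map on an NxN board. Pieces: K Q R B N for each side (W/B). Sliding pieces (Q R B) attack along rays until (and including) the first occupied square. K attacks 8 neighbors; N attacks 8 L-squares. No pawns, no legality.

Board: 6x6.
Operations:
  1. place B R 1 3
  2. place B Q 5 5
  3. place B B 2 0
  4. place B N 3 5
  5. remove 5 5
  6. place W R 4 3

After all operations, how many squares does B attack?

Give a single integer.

Op 1: place BR@(1,3)
Op 2: place BQ@(5,5)
Op 3: place BB@(2,0)
Op 4: place BN@(3,5)
Op 5: remove (5,5)
Op 6: place WR@(4,3)
Per-piece attacks for B:
  BR@(1,3): attacks (1,4) (1,5) (1,2) (1,1) (1,0) (2,3) (3,3) (4,3) (0,3) [ray(1,0) blocked at (4,3)]
  BB@(2,0): attacks (3,1) (4,2) (5,3) (1,1) (0,2)
  BN@(3,5): attacks (4,3) (5,4) (2,3) (1,4)
Union (14 distinct): (0,2) (0,3) (1,0) (1,1) (1,2) (1,4) (1,5) (2,3) (3,1) (3,3) (4,2) (4,3) (5,3) (5,4)

Answer: 14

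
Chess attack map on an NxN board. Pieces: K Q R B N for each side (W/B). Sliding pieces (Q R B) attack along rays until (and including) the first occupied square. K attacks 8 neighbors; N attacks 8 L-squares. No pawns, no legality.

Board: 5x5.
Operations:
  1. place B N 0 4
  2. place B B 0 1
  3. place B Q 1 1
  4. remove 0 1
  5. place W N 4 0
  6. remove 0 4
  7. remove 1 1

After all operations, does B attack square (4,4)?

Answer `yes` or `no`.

Op 1: place BN@(0,4)
Op 2: place BB@(0,1)
Op 3: place BQ@(1,1)
Op 4: remove (0,1)
Op 5: place WN@(4,0)
Op 6: remove (0,4)
Op 7: remove (1,1)
Per-piece attacks for B:
B attacks (4,4): no

Answer: no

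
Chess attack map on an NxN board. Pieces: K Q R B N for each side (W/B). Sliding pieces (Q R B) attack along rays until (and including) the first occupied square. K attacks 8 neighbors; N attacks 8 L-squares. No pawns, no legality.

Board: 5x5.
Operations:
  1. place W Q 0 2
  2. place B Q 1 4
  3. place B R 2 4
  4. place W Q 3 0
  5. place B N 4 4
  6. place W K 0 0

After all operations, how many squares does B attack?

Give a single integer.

Answer: 16

Derivation:
Op 1: place WQ@(0,2)
Op 2: place BQ@(1,4)
Op 3: place BR@(2,4)
Op 4: place WQ@(3,0)
Op 5: place BN@(4,4)
Op 6: place WK@(0,0)
Per-piece attacks for B:
  BQ@(1,4): attacks (1,3) (1,2) (1,1) (1,0) (2,4) (0,4) (2,3) (3,2) (4,1) (0,3) [ray(1,0) blocked at (2,4)]
  BR@(2,4): attacks (2,3) (2,2) (2,1) (2,0) (3,4) (4,4) (1,4) [ray(1,0) blocked at (4,4); ray(-1,0) blocked at (1,4)]
  BN@(4,4): attacks (3,2) (2,3)
Union (16 distinct): (0,3) (0,4) (1,0) (1,1) (1,2) (1,3) (1,4) (2,0) (2,1) (2,2) (2,3) (2,4) (3,2) (3,4) (4,1) (4,4)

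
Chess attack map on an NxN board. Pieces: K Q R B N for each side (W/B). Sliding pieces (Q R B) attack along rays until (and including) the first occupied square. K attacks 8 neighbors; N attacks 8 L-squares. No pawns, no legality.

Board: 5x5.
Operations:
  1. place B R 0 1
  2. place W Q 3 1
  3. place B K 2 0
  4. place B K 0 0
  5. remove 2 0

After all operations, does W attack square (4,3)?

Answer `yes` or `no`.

Answer: no

Derivation:
Op 1: place BR@(0,1)
Op 2: place WQ@(3,1)
Op 3: place BK@(2,0)
Op 4: place BK@(0,0)
Op 5: remove (2,0)
Per-piece attacks for W:
  WQ@(3,1): attacks (3,2) (3,3) (3,4) (3,0) (4,1) (2,1) (1,1) (0,1) (4,2) (4,0) (2,2) (1,3) (0,4) (2,0) [ray(-1,0) blocked at (0,1)]
W attacks (4,3): no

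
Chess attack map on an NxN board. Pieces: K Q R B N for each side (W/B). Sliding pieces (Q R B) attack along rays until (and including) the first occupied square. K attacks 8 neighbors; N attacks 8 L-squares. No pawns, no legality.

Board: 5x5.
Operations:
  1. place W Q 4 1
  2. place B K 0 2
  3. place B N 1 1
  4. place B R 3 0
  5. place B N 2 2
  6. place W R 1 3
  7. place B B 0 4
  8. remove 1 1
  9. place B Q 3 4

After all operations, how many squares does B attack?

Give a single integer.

Op 1: place WQ@(4,1)
Op 2: place BK@(0,2)
Op 3: place BN@(1,1)
Op 4: place BR@(3,0)
Op 5: place BN@(2,2)
Op 6: place WR@(1,3)
Op 7: place BB@(0,4)
Op 8: remove (1,1)
Op 9: place BQ@(3,4)
Per-piece attacks for B:
  BK@(0,2): attacks (0,3) (0,1) (1,2) (1,3) (1,1)
  BB@(0,4): attacks (1,3) [ray(1,-1) blocked at (1,3)]
  BN@(2,2): attacks (3,4) (4,3) (1,4) (0,3) (3,0) (4,1) (1,0) (0,1)
  BR@(3,0): attacks (3,1) (3,2) (3,3) (3,4) (4,0) (2,0) (1,0) (0,0) [ray(0,1) blocked at (3,4)]
  BQ@(3,4): attacks (3,3) (3,2) (3,1) (3,0) (4,4) (2,4) (1,4) (0,4) (4,3) (2,3) (1,2) (0,1) [ray(0,-1) blocked at (3,0); ray(-1,0) blocked at (0,4)]
Union (21 distinct): (0,0) (0,1) (0,3) (0,4) (1,0) (1,1) (1,2) (1,3) (1,4) (2,0) (2,3) (2,4) (3,0) (3,1) (3,2) (3,3) (3,4) (4,0) (4,1) (4,3) (4,4)

Answer: 21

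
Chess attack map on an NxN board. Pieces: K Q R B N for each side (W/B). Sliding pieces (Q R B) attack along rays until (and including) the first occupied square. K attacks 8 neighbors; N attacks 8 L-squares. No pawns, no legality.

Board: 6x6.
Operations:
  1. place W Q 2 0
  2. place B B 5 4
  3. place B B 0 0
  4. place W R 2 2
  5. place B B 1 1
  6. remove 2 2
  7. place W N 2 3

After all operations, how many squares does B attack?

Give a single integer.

Answer: 13

Derivation:
Op 1: place WQ@(2,0)
Op 2: place BB@(5,4)
Op 3: place BB@(0,0)
Op 4: place WR@(2,2)
Op 5: place BB@(1,1)
Op 6: remove (2,2)
Op 7: place WN@(2,3)
Per-piece attacks for B:
  BB@(0,0): attacks (1,1) [ray(1,1) blocked at (1,1)]
  BB@(1,1): attacks (2,2) (3,3) (4,4) (5,5) (2,0) (0,2) (0,0) [ray(1,-1) blocked at (2,0); ray(-1,-1) blocked at (0,0)]
  BB@(5,4): attacks (4,5) (4,3) (3,2) (2,1) (1,0)
Union (13 distinct): (0,0) (0,2) (1,0) (1,1) (2,0) (2,1) (2,2) (3,2) (3,3) (4,3) (4,4) (4,5) (5,5)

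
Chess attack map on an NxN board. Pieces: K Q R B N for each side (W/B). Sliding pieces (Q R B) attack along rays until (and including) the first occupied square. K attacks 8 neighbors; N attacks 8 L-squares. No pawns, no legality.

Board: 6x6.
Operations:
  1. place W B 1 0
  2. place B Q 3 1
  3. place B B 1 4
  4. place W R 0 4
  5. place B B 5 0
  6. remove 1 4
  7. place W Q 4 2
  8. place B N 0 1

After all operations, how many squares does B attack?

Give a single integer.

Answer: 19

Derivation:
Op 1: place WB@(1,0)
Op 2: place BQ@(3,1)
Op 3: place BB@(1,4)
Op 4: place WR@(0,4)
Op 5: place BB@(5,0)
Op 6: remove (1,4)
Op 7: place WQ@(4,2)
Op 8: place BN@(0,1)
Per-piece attacks for B:
  BN@(0,1): attacks (1,3) (2,2) (2,0)
  BQ@(3,1): attacks (3,2) (3,3) (3,4) (3,5) (3,0) (4,1) (5,1) (2,1) (1,1) (0,1) (4,2) (4,0) (2,2) (1,3) (0,4) (2,0) [ray(-1,0) blocked at (0,1); ray(1,1) blocked at (4,2); ray(-1,1) blocked at (0,4)]
  BB@(5,0): attacks (4,1) (3,2) (2,3) (1,4) (0,5)
Union (19 distinct): (0,1) (0,4) (0,5) (1,1) (1,3) (1,4) (2,0) (2,1) (2,2) (2,3) (3,0) (3,2) (3,3) (3,4) (3,5) (4,0) (4,1) (4,2) (5,1)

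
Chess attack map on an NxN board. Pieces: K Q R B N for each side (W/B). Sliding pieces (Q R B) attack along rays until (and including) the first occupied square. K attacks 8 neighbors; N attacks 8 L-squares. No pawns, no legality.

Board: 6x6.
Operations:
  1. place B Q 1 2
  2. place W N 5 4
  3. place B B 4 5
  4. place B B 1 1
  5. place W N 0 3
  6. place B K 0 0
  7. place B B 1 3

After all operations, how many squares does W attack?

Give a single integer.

Answer: 7

Derivation:
Op 1: place BQ@(1,2)
Op 2: place WN@(5,4)
Op 3: place BB@(4,5)
Op 4: place BB@(1,1)
Op 5: place WN@(0,3)
Op 6: place BK@(0,0)
Op 7: place BB@(1,3)
Per-piece attacks for W:
  WN@(0,3): attacks (1,5) (2,4) (1,1) (2,2)
  WN@(5,4): attacks (3,5) (4,2) (3,3)
Union (7 distinct): (1,1) (1,5) (2,2) (2,4) (3,3) (3,5) (4,2)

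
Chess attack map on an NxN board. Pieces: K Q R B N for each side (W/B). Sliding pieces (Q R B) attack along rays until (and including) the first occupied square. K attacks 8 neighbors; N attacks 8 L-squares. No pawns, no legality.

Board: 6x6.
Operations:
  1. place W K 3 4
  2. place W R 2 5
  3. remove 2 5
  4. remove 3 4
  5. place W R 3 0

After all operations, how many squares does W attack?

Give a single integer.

Op 1: place WK@(3,4)
Op 2: place WR@(2,5)
Op 3: remove (2,5)
Op 4: remove (3,4)
Op 5: place WR@(3,0)
Per-piece attacks for W:
  WR@(3,0): attacks (3,1) (3,2) (3,3) (3,4) (3,5) (4,0) (5,0) (2,0) (1,0) (0,0)
Union (10 distinct): (0,0) (1,0) (2,0) (3,1) (3,2) (3,3) (3,4) (3,5) (4,0) (5,0)

Answer: 10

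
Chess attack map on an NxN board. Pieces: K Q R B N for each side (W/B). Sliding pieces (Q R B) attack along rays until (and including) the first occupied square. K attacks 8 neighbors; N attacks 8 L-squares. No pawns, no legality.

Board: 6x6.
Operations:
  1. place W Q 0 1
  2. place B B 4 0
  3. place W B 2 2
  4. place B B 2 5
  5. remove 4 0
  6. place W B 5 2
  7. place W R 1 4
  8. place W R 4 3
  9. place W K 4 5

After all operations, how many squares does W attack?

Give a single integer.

Op 1: place WQ@(0,1)
Op 2: place BB@(4,0)
Op 3: place WB@(2,2)
Op 4: place BB@(2,5)
Op 5: remove (4,0)
Op 6: place WB@(5,2)
Op 7: place WR@(1,4)
Op 8: place WR@(4,3)
Op 9: place WK@(4,5)
Per-piece attacks for W:
  WQ@(0,1): attacks (0,2) (0,3) (0,4) (0,5) (0,0) (1,1) (2,1) (3,1) (4,1) (5,1) (1,2) (2,3) (3,4) (4,5) (1,0) [ray(1,1) blocked at (4,5)]
  WR@(1,4): attacks (1,5) (1,3) (1,2) (1,1) (1,0) (2,4) (3,4) (4,4) (5,4) (0,4)
  WB@(2,2): attacks (3,3) (4,4) (5,5) (3,1) (4,0) (1,3) (0,4) (1,1) (0,0)
  WR@(4,3): attacks (4,4) (4,5) (4,2) (4,1) (4,0) (5,3) (3,3) (2,3) (1,3) (0,3) [ray(0,1) blocked at (4,5)]
  WK@(4,5): attacks (4,4) (5,5) (3,5) (5,4) (3,4)
  WB@(5,2): attacks (4,3) (4,1) (3,0) [ray(-1,1) blocked at (4,3)]
Union (28 distinct): (0,0) (0,2) (0,3) (0,4) (0,5) (1,0) (1,1) (1,2) (1,3) (1,5) (2,1) (2,3) (2,4) (3,0) (3,1) (3,3) (3,4) (3,5) (4,0) (4,1) (4,2) (4,3) (4,4) (4,5) (5,1) (5,3) (5,4) (5,5)

Answer: 28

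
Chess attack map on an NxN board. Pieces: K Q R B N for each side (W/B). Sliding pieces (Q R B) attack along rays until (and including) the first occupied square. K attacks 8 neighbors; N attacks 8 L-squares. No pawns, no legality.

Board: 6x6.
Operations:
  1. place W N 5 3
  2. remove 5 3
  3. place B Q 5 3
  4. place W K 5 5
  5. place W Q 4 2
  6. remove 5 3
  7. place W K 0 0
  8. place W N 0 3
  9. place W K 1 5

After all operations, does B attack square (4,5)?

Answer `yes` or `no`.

Op 1: place WN@(5,3)
Op 2: remove (5,3)
Op 3: place BQ@(5,3)
Op 4: place WK@(5,5)
Op 5: place WQ@(4,2)
Op 6: remove (5,3)
Op 7: place WK@(0,0)
Op 8: place WN@(0,3)
Op 9: place WK@(1,5)
Per-piece attacks for B:
B attacks (4,5): no

Answer: no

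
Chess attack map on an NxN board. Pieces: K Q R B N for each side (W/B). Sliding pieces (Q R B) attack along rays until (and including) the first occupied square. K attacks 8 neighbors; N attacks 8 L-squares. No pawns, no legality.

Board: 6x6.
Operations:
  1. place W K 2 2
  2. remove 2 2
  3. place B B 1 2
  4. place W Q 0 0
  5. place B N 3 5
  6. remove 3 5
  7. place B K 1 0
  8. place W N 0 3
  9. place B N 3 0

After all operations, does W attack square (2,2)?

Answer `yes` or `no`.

Answer: yes

Derivation:
Op 1: place WK@(2,2)
Op 2: remove (2,2)
Op 3: place BB@(1,2)
Op 4: place WQ@(0,0)
Op 5: place BN@(3,5)
Op 6: remove (3,5)
Op 7: place BK@(1,0)
Op 8: place WN@(0,3)
Op 9: place BN@(3,0)
Per-piece attacks for W:
  WQ@(0,0): attacks (0,1) (0,2) (0,3) (1,0) (1,1) (2,2) (3,3) (4,4) (5,5) [ray(0,1) blocked at (0,3); ray(1,0) blocked at (1,0)]
  WN@(0,3): attacks (1,5) (2,4) (1,1) (2,2)
W attacks (2,2): yes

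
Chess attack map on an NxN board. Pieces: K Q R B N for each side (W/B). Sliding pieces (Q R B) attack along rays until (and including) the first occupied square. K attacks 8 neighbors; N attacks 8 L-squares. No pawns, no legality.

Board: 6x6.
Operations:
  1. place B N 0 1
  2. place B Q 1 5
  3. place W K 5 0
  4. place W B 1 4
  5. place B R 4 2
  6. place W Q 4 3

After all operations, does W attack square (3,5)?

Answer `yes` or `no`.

Op 1: place BN@(0,1)
Op 2: place BQ@(1,5)
Op 3: place WK@(5,0)
Op 4: place WB@(1,4)
Op 5: place BR@(4,2)
Op 6: place WQ@(4,3)
Per-piece attacks for W:
  WB@(1,4): attacks (2,5) (2,3) (3,2) (4,1) (5,0) (0,5) (0,3) [ray(1,-1) blocked at (5,0)]
  WQ@(4,3): attacks (4,4) (4,5) (4,2) (5,3) (3,3) (2,3) (1,3) (0,3) (5,4) (5,2) (3,4) (2,5) (3,2) (2,1) (1,0) [ray(0,-1) blocked at (4,2)]
  WK@(5,0): attacks (5,1) (4,0) (4,1)
W attacks (3,5): no

Answer: no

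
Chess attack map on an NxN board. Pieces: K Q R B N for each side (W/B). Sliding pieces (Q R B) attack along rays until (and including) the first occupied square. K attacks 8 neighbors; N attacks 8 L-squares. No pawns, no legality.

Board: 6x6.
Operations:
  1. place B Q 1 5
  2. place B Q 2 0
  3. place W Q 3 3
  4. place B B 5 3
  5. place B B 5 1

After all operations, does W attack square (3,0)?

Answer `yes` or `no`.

Answer: yes

Derivation:
Op 1: place BQ@(1,5)
Op 2: place BQ@(2,0)
Op 3: place WQ@(3,3)
Op 4: place BB@(5,3)
Op 5: place BB@(5,1)
Per-piece attacks for W:
  WQ@(3,3): attacks (3,4) (3,5) (3,2) (3,1) (3,0) (4,3) (5,3) (2,3) (1,3) (0,3) (4,4) (5,5) (4,2) (5,1) (2,4) (1,5) (2,2) (1,1) (0,0) [ray(1,0) blocked at (5,3); ray(1,-1) blocked at (5,1); ray(-1,1) blocked at (1,5)]
W attacks (3,0): yes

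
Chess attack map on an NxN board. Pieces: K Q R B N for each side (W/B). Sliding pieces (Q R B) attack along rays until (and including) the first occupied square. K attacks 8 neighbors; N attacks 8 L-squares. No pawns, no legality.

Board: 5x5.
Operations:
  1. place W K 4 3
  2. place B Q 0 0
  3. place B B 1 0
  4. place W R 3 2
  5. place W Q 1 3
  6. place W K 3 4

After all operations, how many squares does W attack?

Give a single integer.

Answer: 19

Derivation:
Op 1: place WK@(4,3)
Op 2: place BQ@(0,0)
Op 3: place BB@(1,0)
Op 4: place WR@(3,2)
Op 5: place WQ@(1,3)
Op 6: place WK@(3,4)
Per-piece attacks for W:
  WQ@(1,3): attacks (1,4) (1,2) (1,1) (1,0) (2,3) (3,3) (4,3) (0,3) (2,4) (2,2) (3,1) (4,0) (0,4) (0,2) [ray(0,-1) blocked at (1,0); ray(1,0) blocked at (4,3)]
  WR@(3,2): attacks (3,3) (3,4) (3,1) (3,0) (4,2) (2,2) (1,2) (0,2) [ray(0,1) blocked at (3,4)]
  WK@(3,4): attacks (3,3) (4,4) (2,4) (4,3) (2,3)
  WK@(4,3): attacks (4,4) (4,2) (3,3) (3,4) (3,2)
Union (19 distinct): (0,2) (0,3) (0,4) (1,0) (1,1) (1,2) (1,4) (2,2) (2,3) (2,4) (3,0) (3,1) (3,2) (3,3) (3,4) (4,0) (4,2) (4,3) (4,4)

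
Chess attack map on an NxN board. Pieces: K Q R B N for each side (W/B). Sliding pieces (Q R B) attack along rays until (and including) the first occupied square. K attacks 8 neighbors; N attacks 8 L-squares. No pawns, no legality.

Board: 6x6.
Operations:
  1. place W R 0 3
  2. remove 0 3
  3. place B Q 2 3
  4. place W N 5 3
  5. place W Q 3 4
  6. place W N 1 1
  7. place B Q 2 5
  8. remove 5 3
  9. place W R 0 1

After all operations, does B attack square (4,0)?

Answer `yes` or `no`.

Op 1: place WR@(0,3)
Op 2: remove (0,3)
Op 3: place BQ@(2,3)
Op 4: place WN@(5,3)
Op 5: place WQ@(3,4)
Op 6: place WN@(1,1)
Op 7: place BQ@(2,5)
Op 8: remove (5,3)
Op 9: place WR@(0,1)
Per-piece attacks for B:
  BQ@(2,3): attacks (2,4) (2,5) (2,2) (2,1) (2,0) (3,3) (4,3) (5,3) (1,3) (0,3) (3,4) (3,2) (4,1) (5,0) (1,4) (0,5) (1,2) (0,1) [ray(0,1) blocked at (2,5); ray(1,1) blocked at (3,4); ray(-1,-1) blocked at (0,1)]
  BQ@(2,5): attacks (2,4) (2,3) (3,5) (4,5) (5,5) (1,5) (0,5) (3,4) (1,4) (0,3) [ray(0,-1) blocked at (2,3); ray(1,-1) blocked at (3,4)]
B attacks (4,0): no

Answer: no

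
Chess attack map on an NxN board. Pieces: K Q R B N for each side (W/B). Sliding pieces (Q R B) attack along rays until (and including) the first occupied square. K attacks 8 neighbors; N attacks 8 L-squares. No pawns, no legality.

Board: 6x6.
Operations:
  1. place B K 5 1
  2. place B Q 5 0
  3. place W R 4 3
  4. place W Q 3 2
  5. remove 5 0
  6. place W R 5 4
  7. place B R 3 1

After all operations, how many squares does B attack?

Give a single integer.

Answer: 11

Derivation:
Op 1: place BK@(5,1)
Op 2: place BQ@(5,0)
Op 3: place WR@(4,3)
Op 4: place WQ@(3,2)
Op 5: remove (5,0)
Op 6: place WR@(5,4)
Op 7: place BR@(3,1)
Per-piece attacks for B:
  BR@(3,1): attacks (3,2) (3,0) (4,1) (5,1) (2,1) (1,1) (0,1) [ray(0,1) blocked at (3,2); ray(1,0) blocked at (5,1)]
  BK@(5,1): attacks (5,2) (5,0) (4,1) (4,2) (4,0)
Union (11 distinct): (0,1) (1,1) (2,1) (3,0) (3,2) (4,0) (4,1) (4,2) (5,0) (5,1) (5,2)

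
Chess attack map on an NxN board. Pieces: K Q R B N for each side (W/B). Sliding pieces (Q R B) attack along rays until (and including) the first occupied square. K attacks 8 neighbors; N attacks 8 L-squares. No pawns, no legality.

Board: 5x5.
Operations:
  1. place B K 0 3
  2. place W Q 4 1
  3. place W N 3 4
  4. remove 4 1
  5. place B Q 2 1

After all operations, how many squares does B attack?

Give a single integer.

Op 1: place BK@(0,3)
Op 2: place WQ@(4,1)
Op 3: place WN@(3,4)
Op 4: remove (4,1)
Op 5: place BQ@(2,1)
Per-piece attacks for B:
  BK@(0,3): attacks (0,4) (0,2) (1,3) (1,4) (1,2)
  BQ@(2,1): attacks (2,2) (2,3) (2,4) (2,0) (3,1) (4,1) (1,1) (0,1) (3,2) (4,3) (3,0) (1,2) (0,3) (1,0) [ray(-1,1) blocked at (0,3)]
Union (18 distinct): (0,1) (0,2) (0,3) (0,4) (1,0) (1,1) (1,2) (1,3) (1,4) (2,0) (2,2) (2,3) (2,4) (3,0) (3,1) (3,2) (4,1) (4,3)

Answer: 18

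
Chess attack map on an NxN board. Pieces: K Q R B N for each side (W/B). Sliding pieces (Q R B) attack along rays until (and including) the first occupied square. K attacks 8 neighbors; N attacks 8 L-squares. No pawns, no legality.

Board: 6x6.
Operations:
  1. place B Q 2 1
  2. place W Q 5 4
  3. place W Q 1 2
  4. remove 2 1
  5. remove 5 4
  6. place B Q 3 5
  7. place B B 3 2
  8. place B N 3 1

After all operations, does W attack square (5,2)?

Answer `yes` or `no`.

Op 1: place BQ@(2,1)
Op 2: place WQ@(5,4)
Op 3: place WQ@(1,2)
Op 4: remove (2,1)
Op 5: remove (5,4)
Op 6: place BQ@(3,5)
Op 7: place BB@(3,2)
Op 8: place BN@(3,1)
Per-piece attacks for W:
  WQ@(1,2): attacks (1,3) (1,4) (1,5) (1,1) (1,0) (2,2) (3,2) (0,2) (2,3) (3,4) (4,5) (2,1) (3,0) (0,3) (0,1) [ray(1,0) blocked at (3,2)]
W attacks (5,2): no

Answer: no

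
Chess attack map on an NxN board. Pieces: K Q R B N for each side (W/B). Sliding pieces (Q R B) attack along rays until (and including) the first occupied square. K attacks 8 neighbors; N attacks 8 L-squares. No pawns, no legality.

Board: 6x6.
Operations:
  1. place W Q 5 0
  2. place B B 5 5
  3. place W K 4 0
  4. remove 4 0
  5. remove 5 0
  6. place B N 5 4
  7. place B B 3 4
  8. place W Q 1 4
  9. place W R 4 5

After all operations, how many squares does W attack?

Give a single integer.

Op 1: place WQ@(5,0)
Op 2: place BB@(5,5)
Op 3: place WK@(4,0)
Op 4: remove (4,0)
Op 5: remove (5,0)
Op 6: place BN@(5,4)
Op 7: place BB@(3,4)
Op 8: place WQ@(1,4)
Op 9: place WR@(4,5)
Per-piece attacks for W:
  WQ@(1,4): attacks (1,5) (1,3) (1,2) (1,1) (1,0) (2,4) (3,4) (0,4) (2,5) (2,3) (3,2) (4,1) (5,0) (0,5) (0,3) [ray(1,0) blocked at (3,4)]
  WR@(4,5): attacks (4,4) (4,3) (4,2) (4,1) (4,0) (5,5) (3,5) (2,5) (1,5) (0,5) [ray(1,0) blocked at (5,5)]
Union (21 distinct): (0,3) (0,4) (0,5) (1,0) (1,1) (1,2) (1,3) (1,5) (2,3) (2,4) (2,5) (3,2) (3,4) (3,5) (4,0) (4,1) (4,2) (4,3) (4,4) (5,0) (5,5)

Answer: 21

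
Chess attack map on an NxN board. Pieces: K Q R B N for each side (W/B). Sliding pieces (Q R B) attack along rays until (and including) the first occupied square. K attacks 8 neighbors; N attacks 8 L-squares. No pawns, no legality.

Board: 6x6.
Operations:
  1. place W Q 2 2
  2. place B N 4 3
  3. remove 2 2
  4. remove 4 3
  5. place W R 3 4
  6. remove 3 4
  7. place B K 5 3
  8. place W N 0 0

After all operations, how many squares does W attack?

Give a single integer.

Answer: 2

Derivation:
Op 1: place WQ@(2,2)
Op 2: place BN@(4,3)
Op 3: remove (2,2)
Op 4: remove (4,3)
Op 5: place WR@(3,4)
Op 6: remove (3,4)
Op 7: place BK@(5,3)
Op 8: place WN@(0,0)
Per-piece attacks for W:
  WN@(0,0): attacks (1,2) (2,1)
Union (2 distinct): (1,2) (2,1)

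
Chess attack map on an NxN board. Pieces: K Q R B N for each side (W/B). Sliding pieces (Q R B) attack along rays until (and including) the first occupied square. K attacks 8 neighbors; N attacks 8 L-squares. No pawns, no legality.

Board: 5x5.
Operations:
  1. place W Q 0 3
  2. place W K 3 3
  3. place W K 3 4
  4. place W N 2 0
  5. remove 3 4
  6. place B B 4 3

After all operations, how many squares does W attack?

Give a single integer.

Answer: 19

Derivation:
Op 1: place WQ@(0,3)
Op 2: place WK@(3,3)
Op 3: place WK@(3,4)
Op 4: place WN@(2,0)
Op 5: remove (3,4)
Op 6: place BB@(4,3)
Per-piece attacks for W:
  WQ@(0,3): attacks (0,4) (0,2) (0,1) (0,0) (1,3) (2,3) (3,3) (1,4) (1,2) (2,1) (3,0) [ray(1,0) blocked at (3,3)]
  WN@(2,0): attacks (3,2) (4,1) (1,2) (0,1)
  WK@(3,3): attacks (3,4) (3,2) (4,3) (2,3) (4,4) (4,2) (2,4) (2,2)
Union (19 distinct): (0,0) (0,1) (0,2) (0,4) (1,2) (1,3) (1,4) (2,1) (2,2) (2,3) (2,4) (3,0) (3,2) (3,3) (3,4) (4,1) (4,2) (4,3) (4,4)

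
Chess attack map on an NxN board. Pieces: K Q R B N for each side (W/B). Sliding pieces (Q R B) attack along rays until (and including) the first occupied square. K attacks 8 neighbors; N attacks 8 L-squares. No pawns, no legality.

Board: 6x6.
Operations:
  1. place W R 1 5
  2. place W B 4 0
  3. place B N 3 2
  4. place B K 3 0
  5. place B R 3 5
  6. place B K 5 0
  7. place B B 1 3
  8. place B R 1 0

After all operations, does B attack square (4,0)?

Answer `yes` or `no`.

Answer: yes

Derivation:
Op 1: place WR@(1,5)
Op 2: place WB@(4,0)
Op 3: place BN@(3,2)
Op 4: place BK@(3,0)
Op 5: place BR@(3,5)
Op 6: place BK@(5,0)
Op 7: place BB@(1,3)
Op 8: place BR@(1,0)
Per-piece attacks for B:
  BR@(1,0): attacks (1,1) (1,2) (1,3) (2,0) (3,0) (0,0) [ray(0,1) blocked at (1,3); ray(1,0) blocked at (3,0)]
  BB@(1,3): attacks (2,4) (3,5) (2,2) (3,1) (4,0) (0,4) (0,2) [ray(1,1) blocked at (3,5); ray(1,-1) blocked at (4,0)]
  BK@(3,0): attacks (3,1) (4,0) (2,0) (4,1) (2,1)
  BN@(3,2): attacks (4,4) (5,3) (2,4) (1,3) (4,0) (5,1) (2,0) (1,1)
  BR@(3,5): attacks (3,4) (3,3) (3,2) (4,5) (5,5) (2,5) (1,5) [ray(0,-1) blocked at (3,2); ray(-1,0) blocked at (1,5)]
  BK@(5,0): attacks (5,1) (4,0) (4,1)
B attacks (4,0): yes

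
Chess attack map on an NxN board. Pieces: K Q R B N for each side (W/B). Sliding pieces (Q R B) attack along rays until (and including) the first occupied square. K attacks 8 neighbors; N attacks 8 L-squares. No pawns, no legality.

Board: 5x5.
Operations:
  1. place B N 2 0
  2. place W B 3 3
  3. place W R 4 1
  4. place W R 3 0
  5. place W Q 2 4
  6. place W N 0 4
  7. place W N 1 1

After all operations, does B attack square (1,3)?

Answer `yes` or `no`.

Answer: no

Derivation:
Op 1: place BN@(2,0)
Op 2: place WB@(3,3)
Op 3: place WR@(4,1)
Op 4: place WR@(3,0)
Op 5: place WQ@(2,4)
Op 6: place WN@(0,4)
Op 7: place WN@(1,1)
Per-piece attacks for B:
  BN@(2,0): attacks (3,2) (4,1) (1,2) (0,1)
B attacks (1,3): no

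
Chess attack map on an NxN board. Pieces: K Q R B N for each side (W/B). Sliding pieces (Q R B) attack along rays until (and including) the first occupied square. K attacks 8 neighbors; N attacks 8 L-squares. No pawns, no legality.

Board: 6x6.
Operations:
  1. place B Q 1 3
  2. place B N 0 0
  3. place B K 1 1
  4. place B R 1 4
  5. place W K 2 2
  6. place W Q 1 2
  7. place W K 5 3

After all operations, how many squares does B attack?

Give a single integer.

Op 1: place BQ@(1,3)
Op 2: place BN@(0,0)
Op 3: place BK@(1,1)
Op 4: place BR@(1,4)
Op 5: place WK@(2,2)
Op 6: place WQ@(1,2)
Op 7: place WK@(5,3)
Per-piece attacks for B:
  BN@(0,0): attacks (1,2) (2,1)
  BK@(1,1): attacks (1,2) (1,0) (2,1) (0,1) (2,2) (2,0) (0,2) (0,0)
  BQ@(1,3): attacks (1,4) (1,2) (2,3) (3,3) (4,3) (5,3) (0,3) (2,4) (3,5) (2,2) (0,4) (0,2) [ray(0,1) blocked at (1,4); ray(0,-1) blocked at (1,2); ray(1,0) blocked at (5,3); ray(1,-1) blocked at (2,2)]
  BR@(1,4): attacks (1,5) (1,3) (2,4) (3,4) (4,4) (5,4) (0,4) [ray(0,-1) blocked at (1,3)]
Union (22 distinct): (0,0) (0,1) (0,2) (0,3) (0,4) (1,0) (1,2) (1,3) (1,4) (1,5) (2,0) (2,1) (2,2) (2,3) (2,4) (3,3) (3,4) (3,5) (4,3) (4,4) (5,3) (5,4)

Answer: 22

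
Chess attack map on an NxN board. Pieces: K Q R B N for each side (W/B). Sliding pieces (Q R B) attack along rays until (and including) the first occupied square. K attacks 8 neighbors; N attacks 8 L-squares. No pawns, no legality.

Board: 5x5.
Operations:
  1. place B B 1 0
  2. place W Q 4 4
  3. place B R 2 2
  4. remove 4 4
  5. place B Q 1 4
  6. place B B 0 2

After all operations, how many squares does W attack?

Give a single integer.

Answer: 0

Derivation:
Op 1: place BB@(1,0)
Op 2: place WQ@(4,4)
Op 3: place BR@(2,2)
Op 4: remove (4,4)
Op 5: place BQ@(1,4)
Op 6: place BB@(0,2)
Per-piece attacks for W:
Union (0 distinct): (none)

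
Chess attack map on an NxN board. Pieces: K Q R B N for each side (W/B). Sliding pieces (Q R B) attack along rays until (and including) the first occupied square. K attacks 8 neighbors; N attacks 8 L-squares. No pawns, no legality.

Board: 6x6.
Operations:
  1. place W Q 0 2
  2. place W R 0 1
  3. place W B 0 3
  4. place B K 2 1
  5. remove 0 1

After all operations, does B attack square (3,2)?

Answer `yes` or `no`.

Answer: yes

Derivation:
Op 1: place WQ@(0,2)
Op 2: place WR@(0,1)
Op 3: place WB@(0,3)
Op 4: place BK@(2,1)
Op 5: remove (0,1)
Per-piece attacks for B:
  BK@(2,1): attacks (2,2) (2,0) (3,1) (1,1) (3,2) (3,0) (1,2) (1,0)
B attacks (3,2): yes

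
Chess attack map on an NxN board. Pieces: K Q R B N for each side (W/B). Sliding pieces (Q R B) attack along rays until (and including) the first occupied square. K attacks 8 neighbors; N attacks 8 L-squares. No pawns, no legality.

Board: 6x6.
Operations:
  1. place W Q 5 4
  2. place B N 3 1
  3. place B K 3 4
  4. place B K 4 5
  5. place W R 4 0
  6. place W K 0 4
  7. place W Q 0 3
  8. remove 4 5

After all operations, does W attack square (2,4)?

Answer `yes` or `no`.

Op 1: place WQ@(5,4)
Op 2: place BN@(3,1)
Op 3: place BK@(3,4)
Op 4: place BK@(4,5)
Op 5: place WR@(4,0)
Op 6: place WK@(0,4)
Op 7: place WQ@(0,3)
Op 8: remove (4,5)
Per-piece attacks for W:
  WQ@(0,3): attacks (0,4) (0,2) (0,1) (0,0) (1,3) (2,3) (3,3) (4,3) (5,3) (1,4) (2,5) (1,2) (2,1) (3,0) [ray(0,1) blocked at (0,4)]
  WK@(0,4): attacks (0,5) (0,3) (1,4) (1,5) (1,3)
  WR@(4,0): attacks (4,1) (4,2) (4,3) (4,4) (4,5) (5,0) (3,0) (2,0) (1,0) (0,0)
  WQ@(5,4): attacks (5,5) (5,3) (5,2) (5,1) (5,0) (4,4) (3,4) (4,5) (4,3) (3,2) (2,1) (1,0) [ray(-1,0) blocked at (3,4)]
W attacks (2,4): no

Answer: no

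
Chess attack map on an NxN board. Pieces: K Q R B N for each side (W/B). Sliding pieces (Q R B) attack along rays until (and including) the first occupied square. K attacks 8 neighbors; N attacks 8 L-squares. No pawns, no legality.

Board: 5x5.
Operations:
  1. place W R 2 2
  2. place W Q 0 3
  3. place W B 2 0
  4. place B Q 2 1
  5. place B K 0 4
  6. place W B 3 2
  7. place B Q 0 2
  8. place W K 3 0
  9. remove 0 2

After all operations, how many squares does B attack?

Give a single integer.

Answer: 13

Derivation:
Op 1: place WR@(2,2)
Op 2: place WQ@(0,3)
Op 3: place WB@(2,0)
Op 4: place BQ@(2,1)
Op 5: place BK@(0,4)
Op 6: place WB@(3,2)
Op 7: place BQ@(0,2)
Op 8: place WK@(3,0)
Op 9: remove (0,2)
Per-piece attacks for B:
  BK@(0,4): attacks (0,3) (1,4) (1,3)
  BQ@(2,1): attacks (2,2) (2,0) (3,1) (4,1) (1,1) (0,1) (3,2) (3,0) (1,2) (0,3) (1,0) [ray(0,1) blocked at (2,2); ray(0,-1) blocked at (2,0); ray(1,1) blocked at (3,2); ray(1,-1) blocked at (3,0); ray(-1,1) blocked at (0,3)]
Union (13 distinct): (0,1) (0,3) (1,0) (1,1) (1,2) (1,3) (1,4) (2,0) (2,2) (3,0) (3,1) (3,2) (4,1)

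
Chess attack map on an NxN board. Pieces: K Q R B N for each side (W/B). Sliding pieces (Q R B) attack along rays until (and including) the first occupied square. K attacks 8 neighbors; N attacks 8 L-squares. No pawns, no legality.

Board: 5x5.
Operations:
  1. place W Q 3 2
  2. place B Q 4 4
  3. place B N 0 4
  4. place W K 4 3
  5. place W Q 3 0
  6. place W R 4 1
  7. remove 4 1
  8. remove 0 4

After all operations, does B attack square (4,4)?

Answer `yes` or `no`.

Answer: no

Derivation:
Op 1: place WQ@(3,2)
Op 2: place BQ@(4,4)
Op 3: place BN@(0,4)
Op 4: place WK@(4,3)
Op 5: place WQ@(3,0)
Op 6: place WR@(4,1)
Op 7: remove (4,1)
Op 8: remove (0,4)
Per-piece attacks for B:
  BQ@(4,4): attacks (4,3) (3,4) (2,4) (1,4) (0,4) (3,3) (2,2) (1,1) (0,0) [ray(0,-1) blocked at (4,3)]
B attacks (4,4): no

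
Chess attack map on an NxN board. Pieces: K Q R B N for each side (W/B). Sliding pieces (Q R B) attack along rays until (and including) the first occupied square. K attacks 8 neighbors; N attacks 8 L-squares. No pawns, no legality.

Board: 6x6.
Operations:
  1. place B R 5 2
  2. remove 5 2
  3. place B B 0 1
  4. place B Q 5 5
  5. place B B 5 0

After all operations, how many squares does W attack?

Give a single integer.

Answer: 0

Derivation:
Op 1: place BR@(5,2)
Op 2: remove (5,2)
Op 3: place BB@(0,1)
Op 4: place BQ@(5,5)
Op 5: place BB@(5,0)
Per-piece attacks for W:
Union (0 distinct): (none)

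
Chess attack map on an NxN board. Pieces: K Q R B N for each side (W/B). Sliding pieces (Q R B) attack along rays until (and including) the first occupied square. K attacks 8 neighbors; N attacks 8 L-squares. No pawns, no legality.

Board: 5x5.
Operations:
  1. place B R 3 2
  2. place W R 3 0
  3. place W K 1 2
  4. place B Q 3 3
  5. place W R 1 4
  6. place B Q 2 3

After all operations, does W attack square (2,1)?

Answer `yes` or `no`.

Op 1: place BR@(3,2)
Op 2: place WR@(3,0)
Op 3: place WK@(1,2)
Op 4: place BQ@(3,3)
Op 5: place WR@(1,4)
Op 6: place BQ@(2,3)
Per-piece attacks for W:
  WK@(1,2): attacks (1,3) (1,1) (2,2) (0,2) (2,3) (2,1) (0,3) (0,1)
  WR@(1,4): attacks (1,3) (1,2) (2,4) (3,4) (4,4) (0,4) [ray(0,-1) blocked at (1,2)]
  WR@(3,0): attacks (3,1) (3,2) (4,0) (2,0) (1,0) (0,0) [ray(0,1) blocked at (3,2)]
W attacks (2,1): yes

Answer: yes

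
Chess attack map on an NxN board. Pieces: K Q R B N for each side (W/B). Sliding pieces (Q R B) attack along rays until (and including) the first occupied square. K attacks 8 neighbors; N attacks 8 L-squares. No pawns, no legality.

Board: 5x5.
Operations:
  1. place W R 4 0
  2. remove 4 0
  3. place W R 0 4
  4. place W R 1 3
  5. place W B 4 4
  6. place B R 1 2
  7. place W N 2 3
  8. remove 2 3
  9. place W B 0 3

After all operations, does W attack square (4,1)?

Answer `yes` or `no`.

Op 1: place WR@(4,0)
Op 2: remove (4,0)
Op 3: place WR@(0,4)
Op 4: place WR@(1,3)
Op 5: place WB@(4,4)
Op 6: place BR@(1,2)
Op 7: place WN@(2,3)
Op 8: remove (2,3)
Op 9: place WB@(0,3)
Per-piece attacks for W:
  WB@(0,3): attacks (1,4) (1,2) [ray(1,-1) blocked at (1,2)]
  WR@(0,4): attacks (0,3) (1,4) (2,4) (3,4) (4,4) [ray(0,-1) blocked at (0,3); ray(1,0) blocked at (4,4)]
  WR@(1,3): attacks (1,4) (1,2) (2,3) (3,3) (4,3) (0,3) [ray(0,-1) blocked at (1,2); ray(-1,0) blocked at (0,3)]
  WB@(4,4): attacks (3,3) (2,2) (1,1) (0,0)
W attacks (4,1): no

Answer: no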